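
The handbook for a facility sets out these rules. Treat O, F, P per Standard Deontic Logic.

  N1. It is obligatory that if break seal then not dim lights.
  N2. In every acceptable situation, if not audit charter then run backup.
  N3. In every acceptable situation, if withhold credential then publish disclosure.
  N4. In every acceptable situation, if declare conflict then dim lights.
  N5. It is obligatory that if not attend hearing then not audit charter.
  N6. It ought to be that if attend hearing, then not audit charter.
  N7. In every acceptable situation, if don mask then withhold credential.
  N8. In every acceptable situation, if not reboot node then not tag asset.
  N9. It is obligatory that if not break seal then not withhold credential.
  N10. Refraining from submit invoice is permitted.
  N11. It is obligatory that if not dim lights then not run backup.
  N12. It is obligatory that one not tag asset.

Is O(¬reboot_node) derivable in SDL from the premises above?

No

Premise 8 is O(¬reboot_node → ¬tag_asset); even if O(¬tag_asset) held, inferring O(¬reboot_node) would be affirming the consequent — invalid.
No other premise forces O(¬reboot_node). An ideal world satisfying every premise can still have ¬reboot_node false, so O(¬reboot_node) is not derivable.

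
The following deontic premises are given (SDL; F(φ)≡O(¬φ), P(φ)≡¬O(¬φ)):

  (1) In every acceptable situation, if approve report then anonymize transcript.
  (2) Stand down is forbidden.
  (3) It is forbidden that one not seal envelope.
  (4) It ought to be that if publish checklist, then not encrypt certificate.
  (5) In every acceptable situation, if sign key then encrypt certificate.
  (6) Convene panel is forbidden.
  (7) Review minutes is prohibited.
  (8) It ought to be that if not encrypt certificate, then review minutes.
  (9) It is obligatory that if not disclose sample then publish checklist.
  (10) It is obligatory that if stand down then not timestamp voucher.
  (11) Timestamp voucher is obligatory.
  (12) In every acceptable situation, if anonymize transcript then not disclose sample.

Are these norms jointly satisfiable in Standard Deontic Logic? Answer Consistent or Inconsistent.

Consistent

Premise 10 is O(stand_down → ¬timestamp_voucher), but O(stand_down) is not derivable from the premises, so it does not yield O(¬timestamp_voucher).
So O(¬timestamp_voucher) is not derivable, and the apparent clash with O(timestamp_voucher) does not arise.
A world satisfying every obligation exists (e.g. anonymize_transcript=false, approve_report=false, convene_panel=false, disclose_sample=true, encrypt_certificate=true, publish_checklist=false, review_minutes=false, seal_envelope=true, sign_key=false, stand_down=false, timestamp_voucher=true); no atom is both obligatory and forbidden, so the set is consistent.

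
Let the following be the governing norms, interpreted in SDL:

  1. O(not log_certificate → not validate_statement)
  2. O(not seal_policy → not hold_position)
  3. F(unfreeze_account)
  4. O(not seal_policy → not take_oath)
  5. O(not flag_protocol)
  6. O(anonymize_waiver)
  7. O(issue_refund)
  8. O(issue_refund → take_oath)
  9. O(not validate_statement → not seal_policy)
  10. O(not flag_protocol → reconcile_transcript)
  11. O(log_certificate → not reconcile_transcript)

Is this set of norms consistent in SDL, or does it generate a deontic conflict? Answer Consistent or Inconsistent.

Inconsistent

Premise 7 states O(issue_refund) outright.
Applying K to premise 8 (O(issue_refund → take_oath)) and O(issue_refund) yields O(take_oath).
Premise 4 is O(not seal_policy → not take_oath); contrapositively O(take_oath → seal_policy). Since O(take_oath) holds, K gives O(seal_policy).
Premise 9, O(not validate_statement → not seal_policy), contraposes to O(seal_policy → validate_statement); with O(seal_policy) we get O(validate_statement).
Premise 1, O(not log_certificate → not validate_statement), contraposes to O(validate_statement → log_certificate); with O(validate_statement) we get O(log_certificate).
With premise 11, O(log_certificate → not reconcile_transcript), the K-axiom yields O(not reconcile_transcript).
Premise 10 is O(not flag_protocol → reconcile_transcript); contrapositively O(not reconcile_transcript → flag_protocol). Since O(not reconcile_transcript) holds, K gives O(flag_protocol).
However, premise 5 gives O(not flag_protocol).
We now have both O(flag_protocol) and O(not flag_protocol) — flag_protocol is simultaneously obligatory and forbidden, violating the D-axiom.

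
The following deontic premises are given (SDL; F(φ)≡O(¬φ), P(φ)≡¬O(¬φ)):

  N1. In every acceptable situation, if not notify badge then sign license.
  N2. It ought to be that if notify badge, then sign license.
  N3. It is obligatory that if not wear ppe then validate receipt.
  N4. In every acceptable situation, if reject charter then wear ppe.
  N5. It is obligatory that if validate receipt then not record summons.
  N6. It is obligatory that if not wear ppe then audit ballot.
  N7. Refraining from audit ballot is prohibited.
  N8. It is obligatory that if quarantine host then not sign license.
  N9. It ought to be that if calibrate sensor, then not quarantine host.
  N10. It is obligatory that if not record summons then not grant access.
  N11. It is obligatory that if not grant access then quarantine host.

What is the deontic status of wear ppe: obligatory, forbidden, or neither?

Premises 2 and 1 cover both cases: O(notify_badge → sign_license) and O(¬notify_badge → sign_license). Since notify_badge ∨ ¬notify_badge is a tautology, O(sign_license) follows.
The contrapositive of premise 8 (O(quarantine_host → ¬sign_license)) is O(sign_license → ¬quarantine_host), and O(sign_license) is already established, so O(¬quarantine_host).
The contrapositive of premise 11 (O(¬grant_access → quarantine_host)) is O(¬quarantine_host → grant_access), and O(¬quarantine_host) is already established, so O(grant_access).
Premise 10 is O(¬record_summons → ¬grant_access); contrapositively O(grant_access → record_summons). Since O(grant_access) holds, K gives O(record_summons).
Premise 5 is O(validate_receipt → ¬record_summons); contrapositively O(record_summons → ¬validate_receipt). Since O(record_summons) holds, K gives O(¬validate_receipt).
The contrapositive of premise 3 (O(¬wear_ppe → validate_receipt)) is O(¬validate_receipt → wear_ppe), and O(¬validate_receipt) is already established, so O(wear_ppe).
Premises 4, 6, 7, 9 do not contribute to this derivation.
Hence wear_ppe is obligatory.

Obligatory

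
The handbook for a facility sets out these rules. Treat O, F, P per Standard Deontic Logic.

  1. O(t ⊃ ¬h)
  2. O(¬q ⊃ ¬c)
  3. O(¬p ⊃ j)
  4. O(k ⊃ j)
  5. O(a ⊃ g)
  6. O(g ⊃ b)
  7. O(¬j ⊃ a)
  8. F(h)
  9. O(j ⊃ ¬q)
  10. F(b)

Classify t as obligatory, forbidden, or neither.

Neither

Premise 1 is O(t ⊃ ¬h); even if O(¬h) held, inferring O(t) would be affirming the consequent — invalid.
No premise or chain of K-axiom applications forces O(t), and none forces O(¬t). So t is neither obligatory nor forbidden under these norms.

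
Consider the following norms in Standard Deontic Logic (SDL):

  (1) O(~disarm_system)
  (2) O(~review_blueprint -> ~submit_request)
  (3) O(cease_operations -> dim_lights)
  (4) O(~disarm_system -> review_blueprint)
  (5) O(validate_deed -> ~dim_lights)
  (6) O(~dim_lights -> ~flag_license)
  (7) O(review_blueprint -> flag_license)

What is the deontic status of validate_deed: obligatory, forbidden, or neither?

Premise 1 gives O(~disarm_system).
Applying K to premise 4 (O(~disarm_system -> review_blueprint)) and O(~disarm_system) yields O(review_blueprint).
Premise 7 is O(review_blueprint -> flag_license); since O(review_blueprint), deontic closure gives O(flag_license).
Premise 6, O(~dim_lights -> ~flag_license), contraposes to O(flag_license -> dim_lights); with O(flag_license) we get O(dim_lights).
Premise 5 is O(validate_deed -> ~dim_lights); contrapositively O(dim_lights -> ~validate_deed). Since O(dim_lights) holds, K gives O(~validate_deed).
Premises 2, 3 do not contribute to this derivation.
Thus O(~validate_deed), which is F(validate_deed): validate_deed is forbidden.

Forbidden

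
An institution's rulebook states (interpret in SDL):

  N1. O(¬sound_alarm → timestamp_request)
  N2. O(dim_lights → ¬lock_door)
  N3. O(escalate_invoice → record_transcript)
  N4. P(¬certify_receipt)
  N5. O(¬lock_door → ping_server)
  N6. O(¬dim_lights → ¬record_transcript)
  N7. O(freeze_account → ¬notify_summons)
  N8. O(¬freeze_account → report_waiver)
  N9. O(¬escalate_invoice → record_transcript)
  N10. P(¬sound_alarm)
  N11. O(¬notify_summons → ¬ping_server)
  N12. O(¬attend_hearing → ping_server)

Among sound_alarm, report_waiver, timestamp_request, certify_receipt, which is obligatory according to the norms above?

Premises 3 and 9 cover both cases: O(escalate_invoice → record_transcript) and O(¬escalate_invoice → record_transcript). Since escalate_invoice ∨ ¬escalate_invoice is a tautology, O(record_transcript) follows.
Premise 6, O(¬dim_lights → ¬record_transcript), contraposes to O(record_transcript → dim_lights); with O(record_transcript) we get O(dim_lights).
Applying K to premise 2 (O(dim_lights → ¬lock_door)) and O(dim_lights) yields O(¬lock_door).
Premise 5 is O(¬lock_door → ping_server); since O(¬lock_door), deontic closure gives O(ping_server).
The contrapositive of premise 11 (O(¬notify_summons → ¬ping_server)) is O(ping_server → notify_summons), and O(ping_server) is already established, so O(notify_summons).
The contrapositive of premise 7 (O(freeze_account → ¬notify_summons)) is O(notify_summons → ¬freeze_account), and O(notify_summons) is already established, so O(¬freeze_account).
Applying K to premise 8 (O(¬freeze_account → report_waiver)) and O(¬freeze_account) yields O(report_waiver).
So O(report_waiver) holds — report_waiver is obligatory. None of the other listed options is made obligatory by any chain of premises.

report_waiver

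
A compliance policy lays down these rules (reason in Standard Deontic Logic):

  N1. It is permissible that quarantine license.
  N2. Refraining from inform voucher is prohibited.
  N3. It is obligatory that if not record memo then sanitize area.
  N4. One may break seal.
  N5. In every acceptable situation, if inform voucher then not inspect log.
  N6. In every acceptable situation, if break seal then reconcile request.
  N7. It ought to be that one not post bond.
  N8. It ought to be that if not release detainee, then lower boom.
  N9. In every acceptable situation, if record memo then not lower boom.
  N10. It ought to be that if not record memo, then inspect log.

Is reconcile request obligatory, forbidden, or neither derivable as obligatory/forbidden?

Premise 6 is O(break_seal → reconcile_request), but O(break_seal) is not derivable from the premises (the permission P(break_seal) asserts only ¬O(¬break_seal), not O(break_seal)), so it does not yield O(reconcile_request).
No premise or chain of K-axiom applications forces O(reconcile_request), and none forces O(¬reconcile_request). So reconcile_request is neither obligatory nor forbidden under these norms.

Neither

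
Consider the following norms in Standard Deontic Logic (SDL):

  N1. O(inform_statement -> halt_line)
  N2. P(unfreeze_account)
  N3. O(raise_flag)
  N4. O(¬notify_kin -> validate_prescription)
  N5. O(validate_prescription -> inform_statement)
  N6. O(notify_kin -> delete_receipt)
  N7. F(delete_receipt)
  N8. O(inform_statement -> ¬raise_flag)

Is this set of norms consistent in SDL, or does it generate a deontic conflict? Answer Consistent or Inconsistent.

Premise 3 states O(raise_flag) outright.
Premise 8, O(inform_statement -> ¬raise_flag), contraposes to O(raise_flag -> ¬inform_statement); with O(raise_flag) we get O(¬inform_statement).
Premise 5, O(validate_prescription -> inform_statement), contraposes to O(¬inform_statement -> ¬validate_prescription); with O(¬inform_statement) we get O(¬validate_prescription).
Premise 4 is O(¬notify_kin -> validate_prescription); contrapositively O(¬validate_prescription -> notify_kin). Since O(¬validate_prescription) holds, K gives O(notify_kin).
Applying K to premise 6 (O(notify_kin -> delete_receipt)) and O(notify_kin) yields O(delete_receipt).
But premise 7, F(delete_receipt), means O(¬delete_receipt).
We now have both O(delete_receipt) and O(¬delete_receipt) — delete_receipt is simultaneously obligatory and forbidden, violating the D-axiom.

Inconsistent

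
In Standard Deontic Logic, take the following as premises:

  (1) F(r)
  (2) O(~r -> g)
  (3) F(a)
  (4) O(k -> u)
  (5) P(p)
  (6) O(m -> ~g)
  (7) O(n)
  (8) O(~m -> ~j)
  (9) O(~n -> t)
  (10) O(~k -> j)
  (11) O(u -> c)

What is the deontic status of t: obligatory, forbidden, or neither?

Neither

Premise 9 is O(~n -> t), but O(~n) is not derivable from the premises, so it does not yield O(t).
No premise or chain of K-axiom applications forces O(t), and none forces O(~t). So t is neither obligatory nor forbidden under these norms.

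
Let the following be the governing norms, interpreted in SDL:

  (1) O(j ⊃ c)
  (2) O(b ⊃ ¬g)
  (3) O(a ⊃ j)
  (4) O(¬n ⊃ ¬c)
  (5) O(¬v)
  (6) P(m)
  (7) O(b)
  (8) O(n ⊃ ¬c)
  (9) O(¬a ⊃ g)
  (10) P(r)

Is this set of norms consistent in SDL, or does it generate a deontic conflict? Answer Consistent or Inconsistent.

By case analysis on ¬n: premise 4 gives O(¬n ⊃ ¬c) and premise 8 gives O(n ⊃ ¬c), so O(¬c) either way.
Premise 1 is O(j ⊃ c); contrapositively O(¬c ⊃ ¬j). Since O(¬c) holds, K gives O(¬j).
Premise 3 is O(a ⊃ j); contrapositively O(¬j ⊃ ¬a). Since O(¬j) holds, K gives O(¬a).
Applying K to premise 9 (O(¬a ⊃ g)) and O(¬a) yields O(g).
The contrapositive of premise 2 (O(b ⊃ ¬g)) is O(g ⊃ ¬b), and O(g) is already established, so O(¬b).
But premise 7 directly asserts O(b).
We now have both O(¬b) and O(b) — b is simultaneously obligatory and forbidden, violating the D-axiom.

Inconsistent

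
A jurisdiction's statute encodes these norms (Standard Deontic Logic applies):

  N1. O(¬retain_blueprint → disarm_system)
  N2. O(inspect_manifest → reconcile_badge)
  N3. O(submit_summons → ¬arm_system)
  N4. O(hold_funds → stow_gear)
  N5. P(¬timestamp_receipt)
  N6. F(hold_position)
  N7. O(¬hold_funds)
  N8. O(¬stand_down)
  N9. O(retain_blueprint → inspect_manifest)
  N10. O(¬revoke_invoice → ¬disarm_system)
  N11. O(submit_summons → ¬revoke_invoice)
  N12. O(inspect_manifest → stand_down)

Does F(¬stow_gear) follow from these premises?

Premise 4 is O(hold_funds → stow_gear), but O(hold_funds) is not derivable from the premises, so it does not yield O(stow_gear).
No other premise forces O(stow_gear). An ideal world satisfying every premise can still have ¬stow_gear true, so F(¬stow_gear) is not derivable.

No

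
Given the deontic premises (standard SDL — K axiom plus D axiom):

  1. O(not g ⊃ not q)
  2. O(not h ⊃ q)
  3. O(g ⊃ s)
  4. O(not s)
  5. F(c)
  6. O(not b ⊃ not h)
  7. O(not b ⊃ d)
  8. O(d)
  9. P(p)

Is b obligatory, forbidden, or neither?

From premise 4 we have O(not s).
Premise 3, O(g ⊃ s), contraposes to O(not s ⊃ not g); with O(not s) we get O(not g).
From O(not g) and premise 1, O(not g ⊃ not q), we obtain O(not q).
Premise 2, O(not h ⊃ q), contraposes to O(not q ⊃ h); with O(not q) we get O(h).
Premise 6 is O(not b ⊃ not h); contrapositively O(h ⊃ b). Since O(h) holds, K gives O(b).
Premises 5, 7, 8, 9 do not contribute to this derivation.
Hence b is obligatory.

Obligatory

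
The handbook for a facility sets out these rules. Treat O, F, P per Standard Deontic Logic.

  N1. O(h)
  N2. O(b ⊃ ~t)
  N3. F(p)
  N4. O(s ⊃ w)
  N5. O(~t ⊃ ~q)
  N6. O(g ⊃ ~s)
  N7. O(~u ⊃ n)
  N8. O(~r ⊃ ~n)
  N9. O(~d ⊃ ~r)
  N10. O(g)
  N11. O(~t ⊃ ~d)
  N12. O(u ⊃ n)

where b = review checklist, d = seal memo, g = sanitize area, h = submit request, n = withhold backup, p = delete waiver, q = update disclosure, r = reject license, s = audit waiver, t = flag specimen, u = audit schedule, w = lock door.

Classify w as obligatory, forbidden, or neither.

Neither

Premise 4 is O(s ⊃ w), but O(s) is not derivable from the premises, so it does not yield O(w).
No premise or chain of K-axiom applications forces O(w), and none forces O(~w). So w is neither obligatory nor forbidden under these norms.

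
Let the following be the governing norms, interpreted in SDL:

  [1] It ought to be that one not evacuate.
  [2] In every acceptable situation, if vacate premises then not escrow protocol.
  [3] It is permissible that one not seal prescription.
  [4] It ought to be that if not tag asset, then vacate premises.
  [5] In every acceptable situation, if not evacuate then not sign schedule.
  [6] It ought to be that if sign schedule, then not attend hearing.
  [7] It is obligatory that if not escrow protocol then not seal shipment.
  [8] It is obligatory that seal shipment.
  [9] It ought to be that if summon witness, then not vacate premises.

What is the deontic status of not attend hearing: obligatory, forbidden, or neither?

Neither

Premise 6 is O(sign_schedule → ¬attend_hearing), but O(sign_schedule) is not derivable from the premises, so it does not yield O(¬attend_hearing).
No premise or chain of K-axiom applications forces O(¬attend_hearing), and none forces O(attend_hearing). So ¬attend_hearing is neither obligatory nor forbidden under these norms.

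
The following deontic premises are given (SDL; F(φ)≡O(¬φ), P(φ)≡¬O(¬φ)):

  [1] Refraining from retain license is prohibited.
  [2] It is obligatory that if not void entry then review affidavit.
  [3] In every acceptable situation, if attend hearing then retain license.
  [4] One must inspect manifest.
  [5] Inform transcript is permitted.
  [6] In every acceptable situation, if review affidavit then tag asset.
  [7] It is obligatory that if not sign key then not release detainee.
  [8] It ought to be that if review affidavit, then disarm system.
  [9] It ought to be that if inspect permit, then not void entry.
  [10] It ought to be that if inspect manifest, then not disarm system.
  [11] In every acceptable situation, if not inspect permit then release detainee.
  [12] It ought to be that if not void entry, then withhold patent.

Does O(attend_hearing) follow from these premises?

No

Premise 3 is O(attend_hearing → retain_license); even if O(retain_license) held, inferring O(attend_hearing) would be affirming the consequent — invalid.
No other premise forces O(attend_hearing). An ideal world satisfying every premise can still have attend_hearing false, so O(attend_hearing) is not derivable.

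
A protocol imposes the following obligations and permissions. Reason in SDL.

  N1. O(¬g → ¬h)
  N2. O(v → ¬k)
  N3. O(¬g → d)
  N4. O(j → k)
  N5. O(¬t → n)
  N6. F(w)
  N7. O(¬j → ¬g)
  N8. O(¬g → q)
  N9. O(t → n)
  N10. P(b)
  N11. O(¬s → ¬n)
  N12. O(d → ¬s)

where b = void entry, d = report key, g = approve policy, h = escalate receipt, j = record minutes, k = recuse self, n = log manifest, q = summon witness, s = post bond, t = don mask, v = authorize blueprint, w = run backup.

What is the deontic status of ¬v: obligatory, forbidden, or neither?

By case analysis on t: premise 9 gives O(t → n) and premise 5 gives O(¬t → n), so O(n) either way.
The contrapositive of premise 11 (O(¬s → ¬n)) is O(n → s), and O(n) is already established, so O(s).
The contrapositive of premise 12 (O(d → ¬s)) is O(s → ¬d), and O(s) is already established, so O(¬d).
The contrapositive of premise 3 (O(¬g → d)) is O(¬d → g), and O(¬d) is already established, so O(g).
Premise 7, O(¬j → ¬g), contraposes to O(g → j); with O(g) we get O(j).
From O(j) and premise 4, O(j → k), we obtain O(k).
Premise 2, O(v → ¬k), contraposes to O(k → ¬v); with O(k) we get O(¬v).
Premises 1, 6, 8, 10 do not contribute to this derivation.
Hence ¬v is obligatory.

Obligatory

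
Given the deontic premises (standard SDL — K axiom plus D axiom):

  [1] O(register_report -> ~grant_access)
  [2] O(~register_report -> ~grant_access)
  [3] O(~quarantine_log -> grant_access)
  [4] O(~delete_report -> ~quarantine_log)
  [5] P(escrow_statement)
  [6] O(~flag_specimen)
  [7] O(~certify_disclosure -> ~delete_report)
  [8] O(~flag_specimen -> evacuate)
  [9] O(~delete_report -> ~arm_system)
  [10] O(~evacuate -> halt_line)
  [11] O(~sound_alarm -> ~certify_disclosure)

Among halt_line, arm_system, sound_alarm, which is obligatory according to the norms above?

sound_alarm

Premises 1 and 2 are O(register_report -> ~grant_access) and O(~register_report -> ~grant_access); every ideal world satisfies register_report or ~register_report, so in either case ~grant_access holds — hence O(~grant_access).
Premise 3, O(~quarantine_log -> grant_access), contraposes to O(~grant_access -> quarantine_log); with O(~grant_access) we get O(quarantine_log).
Premise 4 is O(~delete_report -> ~quarantine_log); contrapositively O(quarantine_log -> delete_report). Since O(quarantine_log) holds, K gives O(delete_report).
The contrapositive of premise 7 (O(~certify_disclosure -> ~delete_report)) is O(delete_report -> certify_disclosure), and O(delete_report) is already established, so O(certify_disclosure).
Premise 11, O(~sound_alarm -> ~certify_disclosure), contraposes to O(certify_disclosure -> sound_alarm); with O(certify_disclosure) we get O(sound_alarm).
So O(sound_alarm) holds — sound_alarm is obligatory. None of the other listed options is made obligatory by any chain of premises.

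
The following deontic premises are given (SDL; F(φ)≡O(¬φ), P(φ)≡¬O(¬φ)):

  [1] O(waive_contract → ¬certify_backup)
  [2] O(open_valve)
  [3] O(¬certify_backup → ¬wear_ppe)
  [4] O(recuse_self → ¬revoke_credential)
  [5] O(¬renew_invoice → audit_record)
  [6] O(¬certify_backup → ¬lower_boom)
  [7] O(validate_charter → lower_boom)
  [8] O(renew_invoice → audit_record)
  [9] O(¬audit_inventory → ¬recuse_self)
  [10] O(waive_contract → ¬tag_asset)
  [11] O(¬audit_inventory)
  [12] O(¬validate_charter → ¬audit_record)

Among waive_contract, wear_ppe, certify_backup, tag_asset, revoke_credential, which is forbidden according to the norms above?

waive_contract

Premises 5 and 8 cover both cases: O(¬renew_invoice → audit_record) and O(renew_invoice → audit_record). Since ¬renew_invoice ∨ renew_invoice is a tautology, O(audit_record) follows.
The contrapositive of premise 12 (O(¬validate_charter → ¬audit_record)) is O(audit_record → validate_charter), and O(audit_record) is already established, so O(validate_charter).
With premise 7, O(validate_charter → lower_boom), the K-axiom yields O(lower_boom).
Premise 6 is O(¬certify_backup → ¬lower_boom); contrapositively O(lower_boom → certify_backup). Since O(lower_boom) holds, K gives O(certify_backup).
The contrapositive of premise 1 (O(waive_contract → ¬certify_backup)) is O(certify_backup → ¬waive_contract), and O(certify_backup) is already established, so O(¬waive_contract).
So O(¬waive_contract) holds, i.e. waive_contract is forbidden. None of the other listed options is forbidden under the premises.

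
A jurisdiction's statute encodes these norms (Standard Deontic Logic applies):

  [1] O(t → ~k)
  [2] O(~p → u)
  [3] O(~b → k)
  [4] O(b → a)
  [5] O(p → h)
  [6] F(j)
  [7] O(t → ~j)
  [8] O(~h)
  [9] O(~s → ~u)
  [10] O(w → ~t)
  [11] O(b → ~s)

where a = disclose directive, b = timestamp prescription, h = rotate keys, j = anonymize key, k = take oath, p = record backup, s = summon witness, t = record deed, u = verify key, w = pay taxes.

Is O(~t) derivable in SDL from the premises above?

Premise 8 gives O(~h).
Premise 5, O(p → h), contraposes to O(~h → ~p); with O(~h) we get O(~p).
Premise 2 is O(~p → u); since O(~p), deontic closure gives O(u).
Premise 9 is O(~s → ~u); contrapositively O(u → s). Since O(u) holds, K gives O(s).
The contrapositive of premise 11 (O(b → ~s)) is O(s → ~b), and O(s) is already established, so O(~b).
Premise 3 is O(~b → k); since O(~b), deontic closure gives O(k).
Premise 1, O(t → ~k), contraposes to O(k → ~t); with O(k) we get O(~t).
Premises 4, 6, 7, 10 do not contribute to this derivation.
So O(~t) follows.

Yes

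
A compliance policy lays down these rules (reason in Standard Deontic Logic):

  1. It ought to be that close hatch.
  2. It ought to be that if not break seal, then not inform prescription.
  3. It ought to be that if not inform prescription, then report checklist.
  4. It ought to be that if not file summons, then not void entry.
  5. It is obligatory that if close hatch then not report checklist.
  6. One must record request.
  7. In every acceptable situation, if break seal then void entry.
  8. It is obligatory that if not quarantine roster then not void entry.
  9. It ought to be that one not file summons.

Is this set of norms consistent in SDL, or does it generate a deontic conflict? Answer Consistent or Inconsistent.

Inconsistent

Premise 9 states O(¬file_summons) outright.
Applying K to premise 4 (O(¬file_summons → ¬void_entry)) and O(¬file_summons) yields O(¬void_entry).
Premise 7, O(break_seal → void_entry), contraposes to O(¬void_entry → ¬break_seal); with O(¬void_entry) we get O(¬break_seal).
With premise 2, O(¬break_seal → ¬inform_prescription), the K-axiom yields O(¬inform_prescription).
From O(¬inform_prescription) and premise 3, O(¬inform_prescription → report_checklist), we obtain O(report_checklist).
Premise 5 is O(close_hatch → ¬report_checklist); contrapositively O(report_checklist → ¬close_hatch). Since O(report_checklist) holds, K gives O(¬close_hatch).
However, premise 1 gives O(close_hatch).
We now have both O(¬close_hatch) and O(close_hatch) — close_hatch is simultaneously obligatory and forbidden, violating the D-axiom.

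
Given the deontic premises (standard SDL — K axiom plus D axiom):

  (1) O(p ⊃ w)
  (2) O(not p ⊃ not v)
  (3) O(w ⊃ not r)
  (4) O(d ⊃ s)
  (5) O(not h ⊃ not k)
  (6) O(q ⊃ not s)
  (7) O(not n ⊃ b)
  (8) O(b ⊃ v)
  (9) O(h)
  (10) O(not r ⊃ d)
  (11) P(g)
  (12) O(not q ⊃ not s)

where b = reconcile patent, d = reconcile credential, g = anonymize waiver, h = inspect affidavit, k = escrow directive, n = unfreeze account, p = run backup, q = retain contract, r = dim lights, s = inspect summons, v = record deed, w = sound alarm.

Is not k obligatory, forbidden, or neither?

Neither

Premise 5 is O(not h ⊃ not k), but O(not h) is not derivable from the premises, so it does not yield O(not k).
No premise or chain of K-axiom applications forces O(not k), and none forces O(k). So not k is neither obligatory nor forbidden under these norms.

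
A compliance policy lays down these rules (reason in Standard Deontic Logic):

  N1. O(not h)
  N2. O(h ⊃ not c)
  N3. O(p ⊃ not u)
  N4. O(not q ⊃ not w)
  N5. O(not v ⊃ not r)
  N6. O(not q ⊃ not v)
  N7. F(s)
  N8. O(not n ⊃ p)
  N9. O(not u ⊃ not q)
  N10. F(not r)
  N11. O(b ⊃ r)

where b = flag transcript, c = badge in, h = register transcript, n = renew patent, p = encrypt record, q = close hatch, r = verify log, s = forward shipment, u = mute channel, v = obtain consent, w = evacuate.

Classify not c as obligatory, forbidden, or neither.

Premise 2 is O(h ⊃ not c), but O(h) is not derivable from the premises, so it does not yield O(not c).
No premise or chain of K-axiom applications forces O(not c), and none forces O(c). So not c is neither obligatory nor forbidden under these norms.

Neither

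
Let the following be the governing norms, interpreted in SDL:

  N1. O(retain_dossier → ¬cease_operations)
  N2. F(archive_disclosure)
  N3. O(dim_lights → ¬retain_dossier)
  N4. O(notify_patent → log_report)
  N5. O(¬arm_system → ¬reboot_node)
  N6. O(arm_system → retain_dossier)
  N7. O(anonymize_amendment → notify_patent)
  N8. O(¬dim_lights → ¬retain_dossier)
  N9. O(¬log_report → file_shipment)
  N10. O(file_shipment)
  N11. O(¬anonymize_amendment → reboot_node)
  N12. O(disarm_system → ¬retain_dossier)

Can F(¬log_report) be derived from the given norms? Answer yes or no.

Yes

By case analysis on dim_lights: premise 3 gives O(dim_lights → ¬retain_dossier) and premise 8 gives O(¬dim_lights → ¬retain_dossier), so O(¬retain_dossier) either way.
Premise 6, O(arm_system → retain_dossier), contraposes to O(¬retain_dossier → ¬arm_system); with O(¬retain_dossier) we get O(¬arm_system).
With premise 5, O(¬arm_system → ¬reboot_node), the K-axiom yields O(¬reboot_node).
Premise 11 is O(¬anonymize_amendment → reboot_node); contrapositively O(¬reboot_node → anonymize_amendment). Since O(¬reboot_node) holds, K gives O(anonymize_amendment).
From O(anonymize_amendment) and premise 7, O(anonymize_amendment → notify_patent), we obtain O(notify_patent).
Premise 4 is O(notify_patent → log_report); since O(notify_patent), deontic closure gives O(log_report).
Premises 1, 2, 9, 10, 12 do not contribute to this derivation.
So O(log_report) holds, i.e. F(¬log_report). The claim follows.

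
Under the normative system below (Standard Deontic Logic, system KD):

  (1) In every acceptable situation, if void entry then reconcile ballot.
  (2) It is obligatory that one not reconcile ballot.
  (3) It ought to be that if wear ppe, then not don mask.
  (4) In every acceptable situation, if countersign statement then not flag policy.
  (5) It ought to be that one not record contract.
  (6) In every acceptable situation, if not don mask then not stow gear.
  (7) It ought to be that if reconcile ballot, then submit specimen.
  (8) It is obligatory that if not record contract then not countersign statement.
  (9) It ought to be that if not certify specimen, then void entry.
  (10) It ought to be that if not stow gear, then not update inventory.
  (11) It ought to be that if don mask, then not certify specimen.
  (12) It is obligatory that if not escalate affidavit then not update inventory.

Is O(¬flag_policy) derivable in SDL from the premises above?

No

Premise 4 is O(countersign_statement → ¬flag_policy), but O(countersign_statement) is not derivable from the premises, so it does not yield O(¬flag_policy).
No other premise forces O(¬flag_policy). An ideal world satisfying every premise can still have ¬flag_policy false, so O(¬flag_policy) is not derivable.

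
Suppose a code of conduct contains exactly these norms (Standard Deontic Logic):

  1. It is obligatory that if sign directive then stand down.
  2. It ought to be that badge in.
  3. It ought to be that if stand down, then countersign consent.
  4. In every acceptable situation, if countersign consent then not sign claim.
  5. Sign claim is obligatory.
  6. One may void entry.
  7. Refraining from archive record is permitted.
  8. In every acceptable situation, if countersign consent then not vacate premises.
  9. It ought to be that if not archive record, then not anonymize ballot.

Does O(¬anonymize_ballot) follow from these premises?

No

Premise 9 is O(¬archive_record → ¬anonymize_ballot), but O(¬archive_record) is not derivable from the premises (the permission P(¬archive_record) asserts only ¬O(archive_record), not O(¬archive_record)), so it does not yield O(¬anonymize_ballot).
No other premise forces O(¬anonymize_ballot). An ideal world satisfying every premise can still have ¬anonymize_ballot false, so O(¬anonymize_ballot) is not derivable.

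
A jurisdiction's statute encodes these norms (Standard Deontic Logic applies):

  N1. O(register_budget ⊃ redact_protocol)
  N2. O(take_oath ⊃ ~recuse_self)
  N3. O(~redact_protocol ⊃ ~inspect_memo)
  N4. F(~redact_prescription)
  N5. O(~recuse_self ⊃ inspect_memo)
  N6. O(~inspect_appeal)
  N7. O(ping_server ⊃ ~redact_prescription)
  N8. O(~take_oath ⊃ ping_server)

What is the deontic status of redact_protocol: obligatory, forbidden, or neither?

Premise 4 is F(~redact_prescription), i.e. O(redact_prescription).
Premise 7 is O(ping_server ⊃ ~redact_prescription); contrapositively O(redact_prescription ⊃ ~ping_server). Since O(redact_prescription) holds, K gives O(~ping_server).
Premise 8, O(~take_oath ⊃ ping_server), contraposes to O(~ping_server ⊃ take_oath); with O(~ping_server) we get O(take_oath).
With premise 2, O(take_oath ⊃ ~recuse_self), the K-axiom yields O(~recuse_self).
From O(~recuse_self) and premise 5, O(~recuse_self ⊃ inspect_memo), we obtain O(inspect_memo).
Premise 3, O(~redact_protocol ⊃ ~inspect_memo), contraposes to O(inspect_memo ⊃ redact_protocol); with O(inspect_memo) we get O(redact_protocol).
Premises 1, 6 do not contribute to this derivation.
Hence redact_protocol is obligatory.

Obligatory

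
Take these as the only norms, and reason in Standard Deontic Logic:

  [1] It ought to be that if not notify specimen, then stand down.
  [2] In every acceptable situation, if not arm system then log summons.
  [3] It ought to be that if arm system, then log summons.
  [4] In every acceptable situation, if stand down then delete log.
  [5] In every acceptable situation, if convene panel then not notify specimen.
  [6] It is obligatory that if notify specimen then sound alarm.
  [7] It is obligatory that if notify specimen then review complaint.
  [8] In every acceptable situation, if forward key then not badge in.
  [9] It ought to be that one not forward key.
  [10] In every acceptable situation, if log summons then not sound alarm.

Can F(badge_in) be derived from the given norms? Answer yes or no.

No

Premise 8 is O(forward_key → ¬badge_in), but O(forward_key) is not derivable from the premises, so it does not yield O(¬badge_in).
No other premise forces O(¬badge_in). An ideal world satisfying every premise can still have badge_in true, so F(badge_in) is not derivable.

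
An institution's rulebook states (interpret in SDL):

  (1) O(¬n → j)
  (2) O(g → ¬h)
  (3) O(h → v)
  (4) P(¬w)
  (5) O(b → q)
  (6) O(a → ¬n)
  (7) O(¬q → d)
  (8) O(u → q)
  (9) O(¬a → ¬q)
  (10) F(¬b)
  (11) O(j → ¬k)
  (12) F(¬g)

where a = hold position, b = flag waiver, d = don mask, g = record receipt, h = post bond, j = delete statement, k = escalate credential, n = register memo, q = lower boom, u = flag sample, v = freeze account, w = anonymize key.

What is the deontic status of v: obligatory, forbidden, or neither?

Neither

Premise 3 is O(h → v), but O(h) is not derivable from the premises, so it does not yield O(v).
No premise or chain of K-axiom applications forces O(v), and none forces O(¬v). So v is neither obligatory nor forbidden under these norms.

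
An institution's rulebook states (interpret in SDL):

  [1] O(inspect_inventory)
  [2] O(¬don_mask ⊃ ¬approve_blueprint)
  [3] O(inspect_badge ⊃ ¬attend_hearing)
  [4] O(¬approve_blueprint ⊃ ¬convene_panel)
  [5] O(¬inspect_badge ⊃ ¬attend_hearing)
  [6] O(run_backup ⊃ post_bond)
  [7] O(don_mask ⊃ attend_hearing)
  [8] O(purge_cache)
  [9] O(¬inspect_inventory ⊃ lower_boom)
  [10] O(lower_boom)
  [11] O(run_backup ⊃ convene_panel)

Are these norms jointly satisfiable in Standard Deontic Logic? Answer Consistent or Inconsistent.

Consistent

Premise 9 is O(¬inspect_inventory ⊃ lower_boom); even if O(lower_boom) held, inferring O(¬inspect_inventory) would be affirming the consequent — invalid.
So O(¬inspect_inventory) is not derivable, and the apparent clash with O(inspect_inventory) does not arise.
A world satisfying every obligation exists (e.g. approve_blueprint=false, attend_hearing=false, convene_panel=false, don_mask=false, inspect_badge=false, inspect_inventory=true, lower_boom=true, post_bond=false, purge_cache=true, run_backup=false); no atom is both obligatory and forbidden, so the set is consistent.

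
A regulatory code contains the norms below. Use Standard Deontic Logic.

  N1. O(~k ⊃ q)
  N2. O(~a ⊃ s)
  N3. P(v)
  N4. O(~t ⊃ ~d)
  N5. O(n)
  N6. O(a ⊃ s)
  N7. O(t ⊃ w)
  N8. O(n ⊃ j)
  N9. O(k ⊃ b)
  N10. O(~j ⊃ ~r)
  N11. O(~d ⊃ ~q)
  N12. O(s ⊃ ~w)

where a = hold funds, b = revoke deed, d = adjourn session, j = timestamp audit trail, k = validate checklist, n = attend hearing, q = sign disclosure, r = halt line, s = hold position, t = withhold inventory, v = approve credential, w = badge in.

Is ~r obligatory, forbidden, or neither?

Premise 10 is O(~j ⊃ ~r), but O(~j) is not derivable from the premises, so it does not yield O(~r).
No premise or chain of K-axiom applications forces O(~r), and none forces O(r). So ~r is neither obligatory nor forbidden under these norms.

Neither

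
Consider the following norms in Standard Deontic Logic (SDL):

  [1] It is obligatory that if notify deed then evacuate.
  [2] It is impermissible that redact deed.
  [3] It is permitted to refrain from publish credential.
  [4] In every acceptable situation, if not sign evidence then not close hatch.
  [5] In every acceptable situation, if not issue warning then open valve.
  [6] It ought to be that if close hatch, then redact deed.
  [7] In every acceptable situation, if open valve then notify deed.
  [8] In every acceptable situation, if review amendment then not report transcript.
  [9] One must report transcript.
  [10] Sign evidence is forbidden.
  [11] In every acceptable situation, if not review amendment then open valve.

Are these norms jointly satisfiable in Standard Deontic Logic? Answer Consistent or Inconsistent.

Premise 6 is O(close_hatch → redact_deed), but O(close_hatch) is not derivable from the premises, so it does not yield O(redact_deed).
So O(redact_deed) is not derivable, and the apparent clash with O(¬redact_deed) does not arise.
A world satisfying every obligation exists (e.g. close_hatch=false, evacuate=true, issue_warning=false, notify_deed=true, open_valve=true, publish_credential=false, redact_deed=false, report_transcript=true, review_amendment=false, sign_evidence=false); no atom is both obligatory and forbidden, so the set is consistent.

Consistent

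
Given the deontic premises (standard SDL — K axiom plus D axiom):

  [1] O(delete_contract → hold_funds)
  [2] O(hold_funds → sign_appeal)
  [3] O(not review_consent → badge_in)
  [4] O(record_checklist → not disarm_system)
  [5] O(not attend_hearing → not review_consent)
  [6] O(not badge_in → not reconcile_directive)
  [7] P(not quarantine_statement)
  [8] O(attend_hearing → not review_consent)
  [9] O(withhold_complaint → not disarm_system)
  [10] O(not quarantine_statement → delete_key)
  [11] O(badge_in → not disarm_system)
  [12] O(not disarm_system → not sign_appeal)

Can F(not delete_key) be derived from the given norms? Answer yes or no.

No

Premise 10 is O(not quarantine_statement → delete_key), but O(not quarantine_statement) is not derivable from the premises (the permission P(not quarantine_statement) asserts only not O(quarantine_statement), not O(not quarantine_statement)), so it does not yield O(delete_key).
No other premise forces O(delete_key). An ideal world satisfying every premise can still have not delete_key true, so F(not delete_key) is not derivable.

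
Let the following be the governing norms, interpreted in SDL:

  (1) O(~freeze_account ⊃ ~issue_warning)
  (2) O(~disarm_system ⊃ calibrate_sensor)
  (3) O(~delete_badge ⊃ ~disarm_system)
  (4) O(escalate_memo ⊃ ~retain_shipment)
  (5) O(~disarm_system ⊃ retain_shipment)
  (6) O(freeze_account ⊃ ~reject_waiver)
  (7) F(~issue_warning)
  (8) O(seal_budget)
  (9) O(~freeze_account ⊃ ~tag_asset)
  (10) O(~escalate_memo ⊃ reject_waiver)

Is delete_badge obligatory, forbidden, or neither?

Obligatory

Premise 7, F(~issue_warning), is equivalent to O(issue_warning).
Premise 1 is O(~freeze_account ⊃ ~issue_warning); contrapositively O(issue_warning ⊃ freeze_account). Since O(issue_warning) holds, K gives O(freeze_account).
From O(freeze_account) and premise 6, O(freeze_account ⊃ ~reject_waiver), we obtain O(~reject_waiver).
The contrapositive of premise 10 (O(~escalate_memo ⊃ reject_waiver)) is O(~reject_waiver ⊃ escalate_memo), and O(~reject_waiver) is already established, so O(escalate_memo).
Premise 4 is O(escalate_memo ⊃ ~retain_shipment); since O(escalate_memo), deontic closure gives O(~retain_shipment).
The contrapositive of premise 5 (O(~disarm_system ⊃ retain_shipment)) is O(~retain_shipment ⊃ disarm_system), and O(~retain_shipment) is already established, so O(disarm_system).
Premise 3 is O(~delete_badge ⊃ ~disarm_system); contrapositively O(disarm_system ⊃ delete_badge). Since O(disarm_system) holds, K gives O(delete_badge).
Premises 2, 8, 9 do not contribute to this derivation.
Hence delete_badge is obligatory.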